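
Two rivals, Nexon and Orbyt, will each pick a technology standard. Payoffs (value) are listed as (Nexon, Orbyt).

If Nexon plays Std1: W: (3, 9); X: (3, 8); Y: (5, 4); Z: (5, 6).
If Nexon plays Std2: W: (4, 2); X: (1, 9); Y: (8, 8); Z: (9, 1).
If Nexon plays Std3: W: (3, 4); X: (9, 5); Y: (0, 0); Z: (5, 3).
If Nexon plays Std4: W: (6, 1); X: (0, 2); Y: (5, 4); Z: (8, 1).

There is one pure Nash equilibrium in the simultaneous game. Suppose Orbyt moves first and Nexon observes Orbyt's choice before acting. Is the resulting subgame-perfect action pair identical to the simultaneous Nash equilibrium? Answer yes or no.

Solve by backward induction (Orbyt leads).
- W → Nexon plays Std4 (best of 3, 4, 3, 6); Orbyt gets 1.
- X → Nexon plays Std3 (best of 3, 1, 9, 0); Orbyt gets 5.
- Y → Nexon plays Std2 (best of 5, 8, 0, 5); Orbyt gets 8.
- Z → Nexon plays Std2 (best of 5, 9, 5, 8); Orbyt gets 1.
Orbyt's induced payoffs are 1, 5, 8, 1, so Orbyt commits to Y. Subgame-perfect outcome: (Std2, Y) with payoffs (8, 8).
Under simultaneous play:
Nexon's best replies: W→Std4; X→Std3; Y→Std2; Z→Std2.
Orbyt's best replies: Std1→W; Std2→X; Std3→X; Std4→Y.
The unique mutual best reply is (Std3, X), giving (9, 5).
Sequential outcome (Std2, Y) differs from the Nash profile (Std3, X).

no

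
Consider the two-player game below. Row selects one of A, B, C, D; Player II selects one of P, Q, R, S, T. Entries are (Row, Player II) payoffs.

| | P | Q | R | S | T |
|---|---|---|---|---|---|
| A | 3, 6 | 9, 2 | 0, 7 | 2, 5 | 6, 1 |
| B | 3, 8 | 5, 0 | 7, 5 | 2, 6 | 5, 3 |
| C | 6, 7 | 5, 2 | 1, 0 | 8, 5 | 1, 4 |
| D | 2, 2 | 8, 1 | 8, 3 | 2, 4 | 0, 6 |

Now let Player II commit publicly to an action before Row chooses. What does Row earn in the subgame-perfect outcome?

6

Row best-responds to each possible Player II move:
- P: BR = C, leader payoff 7.
- Q: BR = A, leader payoff 2.
- R: BR = D, leader payoff 3.
- S: BR = C, leader payoff 5.
- T: BR = A, leader payoff 1.
Among 7, 2, 3, 5, 1, the best is 7 at P. Subgame-perfect outcome: (C, P) with payoffs (6, 7).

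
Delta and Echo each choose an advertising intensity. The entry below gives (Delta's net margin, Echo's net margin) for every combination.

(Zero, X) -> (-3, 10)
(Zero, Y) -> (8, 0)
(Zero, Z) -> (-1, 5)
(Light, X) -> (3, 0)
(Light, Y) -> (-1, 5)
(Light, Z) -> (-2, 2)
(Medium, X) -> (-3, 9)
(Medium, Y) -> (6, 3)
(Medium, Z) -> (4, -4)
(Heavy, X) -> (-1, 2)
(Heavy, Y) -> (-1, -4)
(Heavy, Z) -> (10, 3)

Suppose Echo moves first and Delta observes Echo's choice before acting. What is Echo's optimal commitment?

Z

Delta best-responds to each possible Echo move:
- X: Delta compares -3, 3, -3, -1 and picks Light; Echo would get 0.
- Y: Delta compares 8, -1, 6, -1 and picks Zero; Echo would get 0.
- Z: Delta compares -1, -2, 4, 10 and picks Heavy; Echo would get 3.
Maximizing over 0, 0, 3, Echo chooses Z. Subgame-perfect outcome: (Heavy, Z) with payoffs (10, 3).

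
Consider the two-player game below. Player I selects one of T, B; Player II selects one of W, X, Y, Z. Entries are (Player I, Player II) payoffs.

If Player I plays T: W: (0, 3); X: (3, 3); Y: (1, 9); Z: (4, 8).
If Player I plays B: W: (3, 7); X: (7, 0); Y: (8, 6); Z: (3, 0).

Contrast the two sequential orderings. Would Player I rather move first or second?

second

If Player I leads: Player II's best replies are T→Y, B→W; Player I's induced payoffs 1, 3; outcome (B, W), payoffs (3, 7).
If Player II leads: Player I's best replies are W→B, X→B, Y→B, Z→T; Player II's induced payoffs 7, 0, 6, 8; outcome (T, Z), payoffs (4, 8).
Player I gets 3 moving first and 4 moving second, so Player I prefers to move second.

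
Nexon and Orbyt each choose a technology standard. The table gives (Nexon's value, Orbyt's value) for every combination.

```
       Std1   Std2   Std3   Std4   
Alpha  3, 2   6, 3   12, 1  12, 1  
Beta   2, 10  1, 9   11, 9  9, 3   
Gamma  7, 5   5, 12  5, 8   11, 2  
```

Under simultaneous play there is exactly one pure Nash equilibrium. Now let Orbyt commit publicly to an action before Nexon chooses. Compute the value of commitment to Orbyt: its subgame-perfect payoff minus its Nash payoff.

2

Backward induction with Orbyt moving first.
- Std1: Nexon compares 3, 2, 7 and picks Gamma; Orbyt would get 5.
- Std2: Nexon compares 6, 1, 5 and picks Alpha; Orbyt would get 3.
- Std3: Nexon compares 12, 11, 5 and picks Alpha; Orbyt would get 1.
- Std4: Nexon compares 12, 9, 11 and picks Alpha; Orbyt would get 1.
Maximizing over 5, 3, 1, 1, Orbyt chooses Std1. Subgame-perfect outcome: (Gamma, Std1) with payoffs (7, 5).
For the simultaneous game, intersect best replies.
Nexon's best replies: Std1→Gamma; Std2→Alpha; Std3→Alpha; Std4→Alpha.
Orbyt's best replies: Alpha→Std2; Beta→Std1; Gamma→Std2.
Only (Alpha, Std2) has each player best-responding; Nash payoffs (6, 3).
Orbyt's commitment gain: 5 − 3 = 2.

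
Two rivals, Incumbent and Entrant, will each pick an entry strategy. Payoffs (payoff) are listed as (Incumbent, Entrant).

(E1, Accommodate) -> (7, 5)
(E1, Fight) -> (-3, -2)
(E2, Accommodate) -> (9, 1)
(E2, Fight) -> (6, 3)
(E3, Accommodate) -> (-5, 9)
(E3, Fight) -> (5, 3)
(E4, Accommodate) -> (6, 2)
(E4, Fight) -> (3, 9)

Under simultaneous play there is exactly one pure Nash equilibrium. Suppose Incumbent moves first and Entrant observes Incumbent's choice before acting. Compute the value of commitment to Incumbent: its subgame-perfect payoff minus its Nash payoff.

Entrant best-responds to each possible Incumbent move:
- E1 → Entrant plays Accommodate (best of 5, -2); Incumbent gets 7.
- E2 → Entrant plays Fight (best of 1, 3); Incumbent gets 6.
- E3 → Entrant plays Accommodate (best of 9, 3); Incumbent gets -5.
- E4 → Entrant plays Fight (best of 2, 9); Incumbent gets 3.
Among 7, 6, -5, 3, the best is 7 at E1. Subgame-perfect outcome: (E1, Accommodate) with payoffs (7, 5).
For the simultaneous game, intersect best replies.
Incumbent's best replies: Accommodate→E2; Fight→E2.
Entrant's best replies: E1→Accommodate; E2→Fight; E3→Accommodate; E4→Fight.
The unique mutual best reply is (E2, Fight), giving (6, 3).
Incumbent's commitment gain: 7 − 6 = 1.

1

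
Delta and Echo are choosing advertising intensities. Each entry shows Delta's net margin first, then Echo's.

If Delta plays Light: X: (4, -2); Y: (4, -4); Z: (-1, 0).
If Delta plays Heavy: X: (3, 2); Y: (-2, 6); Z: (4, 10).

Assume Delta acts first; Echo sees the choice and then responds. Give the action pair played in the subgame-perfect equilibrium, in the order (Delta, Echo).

Echo best-responds to each possible Delta move:
- Light: Echo compares -2, -4, 0 and picks Z; Delta would get -1.
- Heavy: Echo compares 2, 6, 10 and picks Z; Delta would get 4.
Delta's induced payoffs are -1, 4, so Delta commits to Heavy. Subgame-perfect outcome: (Heavy, Z) with payoffs (4, 10).

(Heavy, Z)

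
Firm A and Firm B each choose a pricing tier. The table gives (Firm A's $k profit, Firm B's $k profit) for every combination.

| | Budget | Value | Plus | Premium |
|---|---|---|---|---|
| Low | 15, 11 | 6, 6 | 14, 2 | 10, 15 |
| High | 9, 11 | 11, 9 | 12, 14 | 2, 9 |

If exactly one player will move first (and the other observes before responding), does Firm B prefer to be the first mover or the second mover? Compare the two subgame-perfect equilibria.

If Firm A leads: Firm B's best replies are Low→Premium, High→Plus; Firm A's induced payoffs 10, 12; outcome (High, Plus), payoffs (12, 14).
If Firm B leads: Firm A's best replies are Budget→Low, Value→High, Plus→Low, Premium→Low; Firm B's induced payoffs 11, 9, 2, 15; outcome (Low, Premium), payoffs (10, 15).
Firm B gets 15 moving first and 14 moving second, so Firm B prefers to move first.

first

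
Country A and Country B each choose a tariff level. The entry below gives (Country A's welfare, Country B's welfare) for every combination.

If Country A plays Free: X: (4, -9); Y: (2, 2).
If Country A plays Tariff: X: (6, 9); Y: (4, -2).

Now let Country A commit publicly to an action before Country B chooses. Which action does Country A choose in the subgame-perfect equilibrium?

Work backward from Country B's decision.
- Free: BR = Y, leader payoff 2.
- Tariff: BR = X, leader payoff 6.
Maximizing over 2, 6, Country A chooses Tariff. Subgame-perfect outcome: (Tariff, X) with payoffs (6, 9).

Tariff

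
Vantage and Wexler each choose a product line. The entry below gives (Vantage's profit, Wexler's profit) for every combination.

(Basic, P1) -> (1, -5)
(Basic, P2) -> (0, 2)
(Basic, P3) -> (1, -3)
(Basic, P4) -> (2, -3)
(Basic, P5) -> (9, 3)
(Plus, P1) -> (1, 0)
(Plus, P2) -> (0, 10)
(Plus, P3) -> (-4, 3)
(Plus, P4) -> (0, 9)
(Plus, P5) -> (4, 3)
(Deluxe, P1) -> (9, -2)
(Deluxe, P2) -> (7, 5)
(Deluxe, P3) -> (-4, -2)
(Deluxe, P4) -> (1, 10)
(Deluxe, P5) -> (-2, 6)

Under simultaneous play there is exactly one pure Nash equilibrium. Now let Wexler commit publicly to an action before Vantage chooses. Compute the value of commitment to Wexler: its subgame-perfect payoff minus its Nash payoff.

2

Work backward from Vantage's decision.
- P1: Vantage compares 1, 1, 9 and picks Deluxe; Wexler would get -2.
- P2: Vantage compares 0, 0, 7 and picks Deluxe; Wexler would get 5.
- P3: Vantage compares 1, -4, -4 and picks Basic; Wexler would get -3.
- P4: Vantage compares 2, 0, 1 and picks Basic; Wexler would get -3.
- P5: Vantage compares 9, 4, -2 and picks Basic; Wexler would get 3.
Wexler's induced payoffs are -2, 5, -3, -3, 3, so Wexler commits to P2. Subgame-perfect outcome: (Deluxe, P2) with payoffs (7, 5).
For the simultaneous game, intersect best replies.
Vantage's best replies: P1→Deluxe; P2→Deluxe; P3→Basic; P4→Basic; P5→Basic.
Wexler's best replies: Basic→P5; Plus→P2; Deluxe→P4.
Only (Basic, P5) has each player best-responding; Nash payoffs (9, 3).
Wexler's commitment gain: 5 − 3 = 2.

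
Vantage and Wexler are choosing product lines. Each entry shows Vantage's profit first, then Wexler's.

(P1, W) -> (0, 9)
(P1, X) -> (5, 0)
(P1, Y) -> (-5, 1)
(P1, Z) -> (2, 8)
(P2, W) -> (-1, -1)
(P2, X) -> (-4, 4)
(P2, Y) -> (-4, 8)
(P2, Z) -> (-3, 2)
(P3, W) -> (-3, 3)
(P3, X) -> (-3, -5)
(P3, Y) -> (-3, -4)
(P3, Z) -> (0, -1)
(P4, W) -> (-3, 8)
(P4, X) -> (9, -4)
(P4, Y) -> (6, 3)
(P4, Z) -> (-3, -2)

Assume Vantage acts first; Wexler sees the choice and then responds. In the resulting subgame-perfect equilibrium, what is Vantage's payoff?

0

Solve by backward induction (Vantage leads).
- P1 → Wexler plays W (best of 9, 0, 1, 8); Vantage gets 0.
- P2 → Wexler plays Y (best of -1, 4, 8, 2); Vantage gets -4.
- P3 → Wexler plays W (best of 3, -5, -4, -1); Vantage gets -3.
- P4 → Wexler plays W (best of 8, -4, 3, -2); Vantage gets -3.
Maximizing over 0, -4, -3, -3, Vantage chooses P1. Subgame-perfect outcome: (P1, W) with payoffs (0, 9).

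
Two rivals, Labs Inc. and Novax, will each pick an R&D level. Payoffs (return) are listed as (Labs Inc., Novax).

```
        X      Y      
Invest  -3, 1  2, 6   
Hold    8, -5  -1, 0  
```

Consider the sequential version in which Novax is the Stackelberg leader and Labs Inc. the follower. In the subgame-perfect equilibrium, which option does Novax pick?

Solve by backward induction (Novax leads).
- X → Labs Inc. plays Hold (best of -3, 8); Novax gets -5.
- Y → Labs Inc. plays Invest (best of 2, -1); Novax gets 6.
Maximizing over -5, 6, Novax chooses Y. Subgame-perfect outcome: (Invest, Y) with payoffs (2, 6).

Y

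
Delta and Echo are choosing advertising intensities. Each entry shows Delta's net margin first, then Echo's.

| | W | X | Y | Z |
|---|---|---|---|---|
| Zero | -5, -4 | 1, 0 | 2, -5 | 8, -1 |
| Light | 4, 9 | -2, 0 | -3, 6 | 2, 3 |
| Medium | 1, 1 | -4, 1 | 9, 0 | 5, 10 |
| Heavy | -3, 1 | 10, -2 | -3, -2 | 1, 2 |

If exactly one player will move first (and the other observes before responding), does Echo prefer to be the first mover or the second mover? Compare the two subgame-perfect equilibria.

second

If Delta leads: Echo's best replies are Zero→X, Light→W, Medium→Z, Heavy→Z; Delta's induced payoffs 1, 4, 5, 1; outcome (Medium, Z), payoffs (5, 10).
If Echo leads: Delta's best replies are W→Light, X→Heavy, Y→Medium, Z→Zero; Echo's induced payoffs 9, -2, 0, -1; outcome (Light, W), payoffs (4, 9).
Echo gets 9 moving first and 10 moving second, so Echo prefers to move second.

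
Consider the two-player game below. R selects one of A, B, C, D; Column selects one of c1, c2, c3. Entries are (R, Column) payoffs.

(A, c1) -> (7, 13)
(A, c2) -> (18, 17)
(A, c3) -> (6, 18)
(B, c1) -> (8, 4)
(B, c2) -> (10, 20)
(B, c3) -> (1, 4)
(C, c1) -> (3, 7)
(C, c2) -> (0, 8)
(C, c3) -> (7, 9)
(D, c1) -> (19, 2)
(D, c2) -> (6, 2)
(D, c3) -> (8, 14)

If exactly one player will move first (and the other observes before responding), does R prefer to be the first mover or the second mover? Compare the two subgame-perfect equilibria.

If R leads: Column's best replies are A→c3, B→c2, C→c3, D→c3; R's induced payoffs 6, 10, 7, 8; outcome (B, c2), payoffs (10, 20).
If Column leads: R's best replies are c1→D, c2→A, c3→D; Column's induced payoffs 2, 17, 14; outcome (A, c2), payoffs (18, 17).
R gets 10 moving first and 18 moving second, so R prefers to move second.

second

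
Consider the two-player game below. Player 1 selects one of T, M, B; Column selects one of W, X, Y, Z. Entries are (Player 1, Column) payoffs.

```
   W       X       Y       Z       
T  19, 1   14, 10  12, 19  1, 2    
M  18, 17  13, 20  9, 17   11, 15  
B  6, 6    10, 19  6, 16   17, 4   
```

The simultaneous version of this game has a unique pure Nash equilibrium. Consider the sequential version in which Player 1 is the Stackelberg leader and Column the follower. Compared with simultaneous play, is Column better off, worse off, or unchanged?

better off

Work backward from Column's decision.
- T: BR = Y, leader payoff 12.
- M: BR = X, leader payoff 13.
- B: BR = X, leader payoff 10.
Player 1's induced payoffs are 12, 13, 10, so Player 1 commits to M. Subgame-perfect outcome: (M, X) with payoffs (13, 20).
Under simultaneous play:
Player 1's best replies: W→T; X→T; Y→T; Z→B.
Column's best replies: T→Y; M→X; B→X.
The unique mutual best reply is (T, Y), giving (12, 19).
Column earns 20 sequentially versus 19 at the Nash outcome: better off.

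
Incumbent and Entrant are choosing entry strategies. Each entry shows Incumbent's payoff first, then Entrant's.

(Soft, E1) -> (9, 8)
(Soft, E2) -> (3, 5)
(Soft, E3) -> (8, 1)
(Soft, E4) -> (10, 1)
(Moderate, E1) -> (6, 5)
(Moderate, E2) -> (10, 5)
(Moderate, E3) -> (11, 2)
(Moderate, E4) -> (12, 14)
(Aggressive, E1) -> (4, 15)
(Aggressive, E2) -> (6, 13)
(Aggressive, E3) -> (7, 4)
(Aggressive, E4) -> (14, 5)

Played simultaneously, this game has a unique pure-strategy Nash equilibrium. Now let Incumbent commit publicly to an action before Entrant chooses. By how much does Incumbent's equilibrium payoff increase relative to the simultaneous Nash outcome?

Work backward from Entrant's decision.
- Soft: BR = E1, leader payoff 9.
- Moderate: BR = E4, leader payoff 12.
- Aggressive: BR = E1, leader payoff 4.
Among 9, 12, 4, the best is 12 at Moderate. Subgame-perfect outcome: (Moderate, E4) with payoffs (12, 14).
Now find the simultaneous Nash equilibrium.
Incumbent's best replies: E1→Soft; E2→Moderate; E3→Moderate; E4→Aggressive.
Entrant's best replies: Soft→E1; Moderate→E4; Aggressive→E1.
The unique mutual best reply is (Soft, E1), giving (9, 8).
Incumbent's commitment gain: 12 − 9 = 3.

3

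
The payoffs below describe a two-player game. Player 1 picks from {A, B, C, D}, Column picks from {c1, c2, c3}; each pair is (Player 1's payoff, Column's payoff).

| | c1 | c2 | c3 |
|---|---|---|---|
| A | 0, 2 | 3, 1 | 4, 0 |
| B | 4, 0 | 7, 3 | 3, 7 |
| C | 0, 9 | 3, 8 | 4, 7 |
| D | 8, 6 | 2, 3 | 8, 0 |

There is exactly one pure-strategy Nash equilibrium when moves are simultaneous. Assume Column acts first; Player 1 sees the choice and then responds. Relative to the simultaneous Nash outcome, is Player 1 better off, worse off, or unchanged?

Backward induction with Column moving first.
- c1: BR = D, leader payoff 6.
- c2: BR = B, leader payoff 3.
- c3: BR = D, leader payoff 0.
Maximizing over 6, 3, 0, Column chooses c1. Subgame-perfect outcome: (D, c1) with payoffs (8, 6).
Now find the simultaneous Nash equilibrium.
Player 1's best replies: c1→D; c2→B; c3→D.
Column's best replies: A→c1; B→c3; C→c1; D→c1.
The unique mutual best reply is (D, c1), giving (8, 6).
Player 1 earns 8 sequentially versus 8 at the Nash outcome: unchanged.

unchanged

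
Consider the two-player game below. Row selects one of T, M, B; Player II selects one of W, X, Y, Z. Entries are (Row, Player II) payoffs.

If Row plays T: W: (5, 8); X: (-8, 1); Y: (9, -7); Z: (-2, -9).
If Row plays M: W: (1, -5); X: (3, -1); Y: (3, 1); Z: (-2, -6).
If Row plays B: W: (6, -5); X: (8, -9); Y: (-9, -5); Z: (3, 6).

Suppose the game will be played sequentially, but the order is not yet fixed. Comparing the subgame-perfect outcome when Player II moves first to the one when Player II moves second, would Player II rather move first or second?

If Row leads: Player II's best replies are T→W, M→Y, B→Z; Row's induced payoffs 5, 3, 3; outcome (T, W), payoffs (5, 8).
If Player II leads: Row's best replies are W→B, X→B, Y→T, Z→B; Player II's induced payoffs -5, -9, -7, 6; outcome (B, Z), payoffs (3, 6).
Player II gets 6 moving first and 8 moving second, so Player II prefers to move second.

second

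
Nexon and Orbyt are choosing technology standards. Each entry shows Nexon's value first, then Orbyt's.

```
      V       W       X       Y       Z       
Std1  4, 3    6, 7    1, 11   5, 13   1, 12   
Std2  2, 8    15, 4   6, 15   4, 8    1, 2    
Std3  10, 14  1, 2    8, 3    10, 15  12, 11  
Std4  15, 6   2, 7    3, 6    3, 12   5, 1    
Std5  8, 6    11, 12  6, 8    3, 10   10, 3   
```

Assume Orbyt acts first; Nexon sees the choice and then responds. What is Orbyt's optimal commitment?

Nexon best-responds to each possible Orbyt move:
- V: Nexon compares 4, 2, 10, 15, 8 and picks Std4; Orbyt would get 6.
- W: Nexon compares 6, 15, 1, 2, 11 and picks Std2; Orbyt would get 4.
- X: Nexon compares 1, 6, 8, 3, 6 and picks Std3; Orbyt would get 3.
- Y: Nexon compares 5, 4, 10, 3, 3 and picks Std3; Orbyt would get 15.
- Z: Nexon compares 1, 1, 12, 5, 10 and picks Std3; Orbyt would get 11.
Maximizing over 6, 4, 3, 15, 11, Orbyt chooses Y. Subgame-perfect outcome: (Std3, Y) with payoffs (10, 15).

Y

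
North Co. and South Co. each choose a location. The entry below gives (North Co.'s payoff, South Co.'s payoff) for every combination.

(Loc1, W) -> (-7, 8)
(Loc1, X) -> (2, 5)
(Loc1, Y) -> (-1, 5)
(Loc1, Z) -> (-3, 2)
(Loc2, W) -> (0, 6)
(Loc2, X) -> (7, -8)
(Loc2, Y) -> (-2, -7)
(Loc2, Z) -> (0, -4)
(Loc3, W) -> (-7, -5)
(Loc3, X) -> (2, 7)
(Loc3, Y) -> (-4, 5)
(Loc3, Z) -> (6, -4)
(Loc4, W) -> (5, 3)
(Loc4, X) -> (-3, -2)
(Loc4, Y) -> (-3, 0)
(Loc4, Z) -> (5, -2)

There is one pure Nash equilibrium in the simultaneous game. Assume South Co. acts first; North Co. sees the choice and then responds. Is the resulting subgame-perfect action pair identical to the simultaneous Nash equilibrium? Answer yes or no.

North Co. best-responds to each possible South Co. move:
- W: North Co. compares -7, 0, -7, 5 and picks Loc4; South Co. would get 3.
- X: North Co. compares 2, 7, 2, -3 and picks Loc2; South Co. would get -8.
- Y: North Co. compares -1, -2, -4, -3 and picks Loc1; South Co. would get 5.
- Z: North Co. compares -3, 0, 6, 5 and picks Loc3; South Co. would get -4.
Among 3, -8, 5, -4, the best is 5 at Y. Subgame-perfect outcome: (Loc1, Y) with payoffs (-1, 5).
Under simultaneous play:
North Co.'s best replies: W→Loc4; X→Loc2; Y→Loc1; Z→Loc3.
South Co.'s best replies: Loc1→W; Loc2→W; Loc3→X; Loc4→W.
Only (Loc4, W) has each player best-responding; Nash payoffs (5, 3).
Sequential outcome (Loc1, Y) differs from the Nash profile (Loc4, W).

no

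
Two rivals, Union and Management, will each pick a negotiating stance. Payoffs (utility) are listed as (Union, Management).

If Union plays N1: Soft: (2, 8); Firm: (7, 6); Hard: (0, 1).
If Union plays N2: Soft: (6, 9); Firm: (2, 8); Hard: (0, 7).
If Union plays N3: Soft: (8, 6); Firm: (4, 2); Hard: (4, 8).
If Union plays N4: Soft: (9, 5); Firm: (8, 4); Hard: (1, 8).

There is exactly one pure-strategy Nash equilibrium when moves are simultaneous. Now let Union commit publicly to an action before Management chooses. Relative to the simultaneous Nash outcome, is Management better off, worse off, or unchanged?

better off

Management best-responds to each possible Union move:
- N1: BR = Soft, leader payoff 2.
- N2: BR = Soft, leader payoff 6.
- N3: BR = Hard, leader payoff 4.
- N4: BR = Hard, leader payoff 1.
Among 2, 6, 4, 1, the best is 6 at N2. Subgame-perfect outcome: (N2, Soft) with payoffs (6, 9).
For the simultaneous game, intersect best replies.
Union's best replies: Soft→N4; Firm→N4; Hard→N3.
Management's best replies: N1→Soft; N2→Soft; N3→Hard; N4→Hard.
The unique mutual best reply is (N3, Hard), giving (4, 8).
Management earns 9 sequentially versus 8 at the Nash outcome: better off.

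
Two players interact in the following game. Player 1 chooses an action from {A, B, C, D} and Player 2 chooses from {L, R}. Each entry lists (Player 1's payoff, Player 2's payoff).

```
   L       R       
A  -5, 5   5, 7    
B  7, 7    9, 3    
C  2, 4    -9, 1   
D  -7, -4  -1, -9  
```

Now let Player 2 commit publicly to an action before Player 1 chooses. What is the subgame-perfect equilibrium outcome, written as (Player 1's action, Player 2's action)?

Solve by backward induction (Player 2 leads).
- L → Player 1 plays B (best of -5, 7, 2, -7); Player 2 gets 7.
- R → Player 1 plays B (best of 5, 9, -9, -1); Player 2 gets 3.
Among 7, 3, the best is 7 at L. Subgame-perfect outcome: (B, L) with payoffs (7, 7).

(B, L)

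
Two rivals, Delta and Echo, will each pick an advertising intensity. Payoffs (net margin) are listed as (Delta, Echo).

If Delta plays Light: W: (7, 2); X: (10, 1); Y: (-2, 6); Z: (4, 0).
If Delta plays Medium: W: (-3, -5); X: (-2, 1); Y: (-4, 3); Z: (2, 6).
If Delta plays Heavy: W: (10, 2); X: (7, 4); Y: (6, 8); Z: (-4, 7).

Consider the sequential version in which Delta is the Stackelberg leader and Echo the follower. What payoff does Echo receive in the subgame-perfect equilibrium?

Echo best-responds to each possible Delta move:
- Light → Echo plays Y (best of 2, 1, 6, 0); Delta gets -2.
- Medium → Echo plays Z (best of -5, 1, 3, 6); Delta gets 2.
- Heavy → Echo plays Y (best of 2, 4, 8, 7); Delta gets 6.
Maximizing over -2, 2, 6, Delta chooses Heavy. Subgame-perfect outcome: (Heavy, Y) with payoffs (6, 8).

8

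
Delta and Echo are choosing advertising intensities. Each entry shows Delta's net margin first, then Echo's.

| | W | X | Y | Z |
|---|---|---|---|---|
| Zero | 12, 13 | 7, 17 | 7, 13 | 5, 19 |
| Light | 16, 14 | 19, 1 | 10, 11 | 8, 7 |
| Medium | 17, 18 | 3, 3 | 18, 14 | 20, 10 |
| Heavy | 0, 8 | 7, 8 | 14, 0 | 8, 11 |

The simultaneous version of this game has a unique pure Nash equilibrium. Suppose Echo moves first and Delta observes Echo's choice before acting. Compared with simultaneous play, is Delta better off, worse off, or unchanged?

Solve by backward induction (Echo leads).
- W → Delta plays Medium (best of 12, 16, 17, 0); Echo gets 18.
- X → Delta plays Light (best of 7, 19, 3, 7); Echo gets 1.
- Y → Delta plays Medium (best of 7, 10, 18, 14); Echo gets 14.
- Z → Delta plays Medium (best of 5, 8, 20, 8); Echo gets 10.
Among 18, 1, 14, 10, the best is 18 at W. Subgame-perfect outcome: (Medium, W) with payoffs (17, 18).
Now find the simultaneous Nash equilibrium.
Delta's best replies: W→Medium; X→Light; Y→Medium; Z→Medium.
Echo's best replies: Zero→Z; Light→W; Medium→W; Heavy→Z.
Only (Medium, W) has each player best-responding; Nash payoffs (17, 18).
Delta earns 17 sequentially versus 17 at the Nash outcome: unchanged.

unchanged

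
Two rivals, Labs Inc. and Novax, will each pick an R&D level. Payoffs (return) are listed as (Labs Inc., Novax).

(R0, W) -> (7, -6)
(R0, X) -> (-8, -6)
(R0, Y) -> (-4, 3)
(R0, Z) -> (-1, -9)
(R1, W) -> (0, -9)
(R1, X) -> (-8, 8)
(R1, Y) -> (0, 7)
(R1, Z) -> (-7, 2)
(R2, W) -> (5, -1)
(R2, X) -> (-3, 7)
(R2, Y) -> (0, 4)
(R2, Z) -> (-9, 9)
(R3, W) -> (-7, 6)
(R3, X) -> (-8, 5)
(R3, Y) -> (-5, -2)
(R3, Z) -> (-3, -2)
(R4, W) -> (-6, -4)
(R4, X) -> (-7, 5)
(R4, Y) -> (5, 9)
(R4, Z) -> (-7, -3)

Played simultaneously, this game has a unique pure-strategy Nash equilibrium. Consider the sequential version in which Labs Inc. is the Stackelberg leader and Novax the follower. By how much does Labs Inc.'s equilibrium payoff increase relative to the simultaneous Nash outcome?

0

Backward induction with Labs Inc. moving first.
- R0 → Novax plays Y (best of -6, -6, 3, -9); Labs Inc. gets -4.
- R1 → Novax plays X (best of -9, 8, 7, 2); Labs Inc. gets -8.
- R2 → Novax plays Z (best of -1, 7, 4, 9); Labs Inc. gets -9.
- R3 → Novax plays W (best of 6, 5, -2, -2); Labs Inc. gets -7.
- R4 → Novax plays Y (best of -4, 5, 9, -3); Labs Inc. gets 5.
Labs Inc.'s induced payoffs are -4, -8, -9, -7, 5, so Labs Inc. commits to R4. Subgame-perfect outcome: (R4, Y) with payoffs (5, 9).
Now find the simultaneous Nash equilibrium.
Labs Inc.'s best replies: W→R0; X→R2; Y→R4; Z→R0.
Novax's best replies: R0→Y; R1→X; R2→Z; R3→W; R4→Y.
Only (R4, Y) has each player best-responding; Nash payoffs (5, 9).
Labs Inc.'s commitment gain: 5 − 5 = 0.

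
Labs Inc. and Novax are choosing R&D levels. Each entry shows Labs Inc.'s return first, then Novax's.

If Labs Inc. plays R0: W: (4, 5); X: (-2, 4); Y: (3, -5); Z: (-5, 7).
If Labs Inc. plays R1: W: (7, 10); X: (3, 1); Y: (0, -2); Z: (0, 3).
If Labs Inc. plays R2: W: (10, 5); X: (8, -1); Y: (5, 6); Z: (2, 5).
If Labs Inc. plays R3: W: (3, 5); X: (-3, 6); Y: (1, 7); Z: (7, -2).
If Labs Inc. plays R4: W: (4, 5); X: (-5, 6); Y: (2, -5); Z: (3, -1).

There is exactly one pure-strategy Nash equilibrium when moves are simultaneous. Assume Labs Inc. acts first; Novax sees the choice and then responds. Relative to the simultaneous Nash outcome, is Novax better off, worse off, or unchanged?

better off

Backward induction with Labs Inc. moving first.
- R0 → Novax plays Z (best of 5, 4, -5, 7); Labs Inc. gets -5.
- R1 → Novax plays W (best of 10, 1, -2, 3); Labs Inc. gets 7.
- R2 → Novax plays Y (best of 5, -1, 6, 5); Labs Inc. gets 5.
- R3 → Novax plays Y (best of 5, 6, 7, -2); Labs Inc. gets 1.
- R4 → Novax plays X (best of 5, 6, -5, -1); Labs Inc. gets -5.
Among -5, 7, 5, 1, -5, the best is 7 at R1. Subgame-perfect outcome: (R1, W) with payoffs (7, 10).
Now find the simultaneous Nash equilibrium.
Labs Inc.'s best replies: W→R2; X→R2; Y→R2; Z→R3.
Novax's best replies: R0→Z; R1→W; R2→Y; R3→Y; R4→X.
Only (R2, Y) has each player best-responding; Nash payoffs (5, 6).
Novax earns 10 sequentially versus 6 at the Nash outcome: better off.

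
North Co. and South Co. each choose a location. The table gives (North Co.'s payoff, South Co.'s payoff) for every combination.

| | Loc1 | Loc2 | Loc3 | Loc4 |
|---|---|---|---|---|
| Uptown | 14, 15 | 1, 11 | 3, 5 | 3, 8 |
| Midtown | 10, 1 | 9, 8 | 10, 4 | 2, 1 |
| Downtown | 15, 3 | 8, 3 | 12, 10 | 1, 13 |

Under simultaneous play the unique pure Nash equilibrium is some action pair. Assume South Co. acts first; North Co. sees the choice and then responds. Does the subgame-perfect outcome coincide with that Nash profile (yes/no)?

no

Solve by backward induction (South Co. leads).
- Loc1: BR = Downtown, leader payoff 3.
- Loc2: BR = Midtown, leader payoff 8.
- Loc3: BR = Downtown, leader payoff 10.
- Loc4: BR = Uptown, leader payoff 8.
Maximizing over 3, 8, 10, 8, South Co. chooses Loc3. Subgame-perfect outcome: (Downtown, Loc3) with payoffs (12, 10).
For the simultaneous game, intersect best replies.
North Co.'s best replies: Loc1→Downtown; Loc2→Midtown; Loc3→Downtown; Loc4→Uptown.
South Co.'s best replies: Uptown→Loc1; Midtown→Loc2; Downtown→Loc4.
Only (Midtown, Loc2) has each player best-responding; Nash payoffs (9, 8).
Sequential outcome (Downtown, Loc3) differs from the Nash profile (Midtown, Loc2).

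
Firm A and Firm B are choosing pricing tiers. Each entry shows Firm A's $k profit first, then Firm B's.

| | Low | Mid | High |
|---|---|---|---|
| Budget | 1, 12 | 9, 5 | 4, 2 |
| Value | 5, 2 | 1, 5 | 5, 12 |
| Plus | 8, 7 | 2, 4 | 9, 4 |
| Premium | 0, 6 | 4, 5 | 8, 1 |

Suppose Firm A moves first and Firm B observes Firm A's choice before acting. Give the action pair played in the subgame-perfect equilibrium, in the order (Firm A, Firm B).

(Plus, Low)

Work backward from Firm B's decision.
- Budget → Firm B plays Low (best of 12, 5, 2); Firm A gets 1.
- Value → Firm B plays High (best of 2, 5, 12); Firm A gets 5.
- Plus → Firm B plays Low (best of 7, 4, 4); Firm A gets 8.
- Premium → Firm B plays Low (best of 6, 5, 1); Firm A gets 0.
Among 1, 5, 8, 0, the best is 8 at Plus. Subgame-perfect outcome: (Plus, Low) with payoffs (8, 7).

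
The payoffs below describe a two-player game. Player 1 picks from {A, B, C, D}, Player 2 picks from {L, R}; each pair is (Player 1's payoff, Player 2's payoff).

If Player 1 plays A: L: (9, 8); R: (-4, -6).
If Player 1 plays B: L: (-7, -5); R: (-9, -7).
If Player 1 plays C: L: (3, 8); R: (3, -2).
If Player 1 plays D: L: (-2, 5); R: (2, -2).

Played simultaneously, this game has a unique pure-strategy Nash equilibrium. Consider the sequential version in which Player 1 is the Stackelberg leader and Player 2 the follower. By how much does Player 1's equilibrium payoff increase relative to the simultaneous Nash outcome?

Work backward from Player 2's decision.
- A: Player 2 compares 8, -6 and picks L; Player 1 would get 9.
- B: Player 2 compares -5, -7 and picks L; Player 1 would get -7.
- C: Player 2 compares 8, -2 and picks L; Player 1 would get 3.
- D: Player 2 compares 5, -2 and picks L; Player 1 would get -2.
Among 9, -7, 3, -2, the best is 9 at A. Subgame-perfect outcome: (A, L) with payoffs (9, 8).
Now find the simultaneous Nash equilibrium.
Player 1's best replies: L→A; R→C.
Player 2's best replies: A→L; B→L; C→L; D→L.
Only (A, L) has each player best-responding; Nash payoffs (9, 8).
Player 1's commitment gain: 9 − 9 = 0.

0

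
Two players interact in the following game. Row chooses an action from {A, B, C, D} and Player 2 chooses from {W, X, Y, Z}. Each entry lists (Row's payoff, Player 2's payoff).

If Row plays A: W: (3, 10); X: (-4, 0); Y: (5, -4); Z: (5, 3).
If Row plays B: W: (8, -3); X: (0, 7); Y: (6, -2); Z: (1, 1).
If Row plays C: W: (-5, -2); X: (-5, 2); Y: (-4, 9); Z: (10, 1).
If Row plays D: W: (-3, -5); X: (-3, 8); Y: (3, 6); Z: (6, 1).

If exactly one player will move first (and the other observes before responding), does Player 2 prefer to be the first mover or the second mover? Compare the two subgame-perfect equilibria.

If Row leads: Player 2's best replies are A→W, B→X, C→Y, D→X; Row's induced payoffs 3, 0, -4, -3; outcome (A, W), payoffs (3, 10).
If Player 2 leads: Row's best replies are W→B, X→B, Y→B, Z→C; Player 2's induced payoffs -3, 7, -2, 1; outcome (B, X), payoffs (0, 7).
Player 2 gets 7 moving first and 10 moving second, so Player 2 prefers to move second.

second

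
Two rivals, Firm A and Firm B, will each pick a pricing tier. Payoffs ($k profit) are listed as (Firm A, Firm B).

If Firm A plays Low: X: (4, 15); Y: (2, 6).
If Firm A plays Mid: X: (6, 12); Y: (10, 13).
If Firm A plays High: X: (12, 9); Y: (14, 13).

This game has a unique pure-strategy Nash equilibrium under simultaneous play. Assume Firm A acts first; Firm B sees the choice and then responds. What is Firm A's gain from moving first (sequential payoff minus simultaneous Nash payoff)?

0

Solve by backward induction (Firm A leads).
- Low: BR = X, leader payoff 4.
- Mid: BR = Y, leader payoff 10.
- High: BR = Y, leader payoff 14.
Among 4, 10, 14, the best is 14 at High. Subgame-perfect outcome: (High, Y) with payoffs (14, 13).
Under simultaneous play:
Firm A's best replies: X→High; Y→High.
Firm B's best replies: Low→X; Mid→Y; High→Y.
Only (High, Y) has each player best-responding; Nash payoffs (14, 13).
Firm A's commitment gain: 14 − 14 = 0.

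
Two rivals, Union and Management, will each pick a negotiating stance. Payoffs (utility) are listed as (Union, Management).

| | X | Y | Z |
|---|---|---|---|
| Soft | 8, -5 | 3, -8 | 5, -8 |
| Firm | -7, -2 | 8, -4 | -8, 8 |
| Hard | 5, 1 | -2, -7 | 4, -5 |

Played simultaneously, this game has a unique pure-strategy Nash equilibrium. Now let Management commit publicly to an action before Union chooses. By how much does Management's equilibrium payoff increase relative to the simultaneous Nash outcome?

Backward induction with Management moving first.
- X: Union compares 8, -7, 5 and picks Soft; Management would get -5.
- Y: Union compares 3, 8, -2 and picks Firm; Management would get -4.
- Z: Union compares 5, -8, 4 and picks Soft; Management would get -8.
Among -5, -4, -8, the best is -4 at Y. Subgame-perfect outcome: (Firm, Y) with payoffs (8, -4).
For the simultaneous game, intersect best replies.
Union's best replies: X→Soft; Y→Firm; Z→Soft.
Management's best replies: Soft→X; Firm→Z; Hard→X.
The unique mutual best reply is (Soft, X), giving (8, -5).
Management's commitment gain: -4 − -5 = 1.

1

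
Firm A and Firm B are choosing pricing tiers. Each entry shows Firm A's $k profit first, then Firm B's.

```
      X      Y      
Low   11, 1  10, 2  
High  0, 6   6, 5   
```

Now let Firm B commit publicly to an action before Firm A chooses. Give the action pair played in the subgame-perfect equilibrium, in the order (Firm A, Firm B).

Work backward from Firm A's decision.
- X: BR = Low, leader payoff 1.
- Y: BR = Low, leader payoff 2.
Firm B's induced payoffs are 1, 2, so Firm B commits to Y. Subgame-perfect outcome: (Low, Y) with payoffs (10, 2).

(Low, Y)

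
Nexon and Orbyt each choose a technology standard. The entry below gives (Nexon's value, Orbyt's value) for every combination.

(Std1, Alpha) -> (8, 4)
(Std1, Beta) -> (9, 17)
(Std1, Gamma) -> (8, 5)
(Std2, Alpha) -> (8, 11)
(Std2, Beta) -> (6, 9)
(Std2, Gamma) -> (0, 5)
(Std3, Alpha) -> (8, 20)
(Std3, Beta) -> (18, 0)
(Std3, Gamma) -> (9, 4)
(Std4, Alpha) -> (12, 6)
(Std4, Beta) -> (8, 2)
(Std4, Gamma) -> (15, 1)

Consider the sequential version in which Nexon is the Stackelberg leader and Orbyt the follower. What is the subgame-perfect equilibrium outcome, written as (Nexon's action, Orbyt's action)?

Backward induction with Nexon moving first.
- Std1: Orbyt compares 4, 17, 5 and picks Beta; Nexon would get 9.
- Std2: Orbyt compares 11, 9, 5 and picks Alpha; Nexon would get 8.
- Std3: Orbyt compares 20, 0, 4 and picks Alpha; Nexon would get 8.
- Std4: Orbyt compares 6, 2, 1 and picks Alpha; Nexon would get 12.
Nexon's induced payoffs are 9, 8, 8, 12, so Nexon commits to Std4. Subgame-perfect outcome: (Std4, Alpha) with payoffs (12, 6).

(Std4, Alpha)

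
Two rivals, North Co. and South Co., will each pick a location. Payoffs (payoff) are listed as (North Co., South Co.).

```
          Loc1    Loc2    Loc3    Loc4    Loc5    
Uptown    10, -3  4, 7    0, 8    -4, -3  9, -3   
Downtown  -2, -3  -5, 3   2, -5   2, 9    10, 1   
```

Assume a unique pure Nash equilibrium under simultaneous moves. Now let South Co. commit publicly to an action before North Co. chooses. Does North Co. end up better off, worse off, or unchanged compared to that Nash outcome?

unchanged

Solve by backward induction (South Co. leads).
- Loc1: BR = Uptown, leader payoff -3.
- Loc2: BR = Uptown, leader payoff 7.
- Loc3: BR = Downtown, leader payoff -5.
- Loc4: BR = Downtown, leader payoff 9.
- Loc5: BR = Downtown, leader payoff 1.
Among -3, 7, -5, 9, 1, the best is 9 at Loc4. Subgame-perfect outcome: (Downtown, Loc4) with payoffs (2, 9).
For the simultaneous game, intersect best replies.
North Co.'s best replies: Loc1→Uptown; Loc2→Uptown; Loc3→Downtown; Loc4→Downtown; Loc5→Downtown.
South Co.'s best replies: Uptown→Loc3; Downtown→Loc4.
Only (Downtown, Loc4) has each player best-responding; Nash payoffs (2, 9).
North Co. earns 2 sequentially versus 2 at the Nash outcome: unchanged.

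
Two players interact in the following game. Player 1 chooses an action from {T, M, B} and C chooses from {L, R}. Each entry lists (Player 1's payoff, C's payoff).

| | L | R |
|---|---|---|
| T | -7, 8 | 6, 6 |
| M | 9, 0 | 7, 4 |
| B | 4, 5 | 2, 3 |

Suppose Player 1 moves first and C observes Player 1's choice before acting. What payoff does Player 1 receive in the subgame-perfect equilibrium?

Solve by backward induction (Player 1 leads).
- T → C plays L (best of 8, 6); Player 1 gets -7.
- M → C plays R (best of 0, 4); Player 1 gets 7.
- B → C plays L (best of 5, 3); Player 1 gets 4.
Player 1's induced payoffs are -7, 7, 4, so Player 1 commits to M. Subgame-perfect outcome: (M, R) with payoffs (7, 4).

7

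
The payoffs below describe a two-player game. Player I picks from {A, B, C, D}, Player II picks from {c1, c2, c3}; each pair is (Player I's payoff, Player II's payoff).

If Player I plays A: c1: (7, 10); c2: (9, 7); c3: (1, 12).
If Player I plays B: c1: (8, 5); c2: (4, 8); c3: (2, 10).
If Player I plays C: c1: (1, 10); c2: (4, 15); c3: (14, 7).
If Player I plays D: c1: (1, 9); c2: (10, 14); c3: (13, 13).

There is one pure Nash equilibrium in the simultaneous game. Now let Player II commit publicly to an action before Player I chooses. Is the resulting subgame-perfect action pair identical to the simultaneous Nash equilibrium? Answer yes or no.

yes

Work backward from Player I's decision.
- c1: BR = B, leader payoff 5.
- c2: BR = D, leader payoff 14.
- c3: BR = C, leader payoff 7.
Maximizing over 5, 14, 7, Player II chooses c2. Subgame-perfect outcome: (D, c2) with payoffs (10, 14).
For the simultaneous game, intersect best replies.
Player I's best replies: c1→B; c2→D; c3→C.
Player II's best replies: A→c3; B→c3; C→c2; D→c2.
The unique mutual best reply is (D, c2), giving (10, 14).
Sequential outcome (D, c2) coincides with the Nash profile (D, c2).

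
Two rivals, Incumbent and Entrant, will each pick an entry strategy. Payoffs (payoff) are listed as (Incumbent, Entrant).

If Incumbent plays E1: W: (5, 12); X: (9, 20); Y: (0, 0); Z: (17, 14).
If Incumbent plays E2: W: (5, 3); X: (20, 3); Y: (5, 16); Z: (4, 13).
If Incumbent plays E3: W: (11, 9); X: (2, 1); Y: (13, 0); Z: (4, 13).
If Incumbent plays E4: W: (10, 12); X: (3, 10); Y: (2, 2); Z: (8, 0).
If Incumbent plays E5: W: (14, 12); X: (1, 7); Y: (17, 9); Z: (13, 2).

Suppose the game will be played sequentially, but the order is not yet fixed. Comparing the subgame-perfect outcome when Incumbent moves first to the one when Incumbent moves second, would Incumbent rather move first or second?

If Incumbent leads: Entrant's best replies are E1→X, E2→Y, E3→Z, E4→W, E5→W; Incumbent's induced payoffs 9, 5, 4, 10, 14; outcome (E5, W), payoffs (14, 12).
If Entrant leads: Incumbent's best replies are W→E5, X→E2, Y→E5, Z→E1; Entrant's induced payoffs 12, 3, 9, 14; outcome (E1, Z), payoffs (17, 14).
Incumbent gets 14 moving first and 17 moving second, so Incumbent prefers to move second.

second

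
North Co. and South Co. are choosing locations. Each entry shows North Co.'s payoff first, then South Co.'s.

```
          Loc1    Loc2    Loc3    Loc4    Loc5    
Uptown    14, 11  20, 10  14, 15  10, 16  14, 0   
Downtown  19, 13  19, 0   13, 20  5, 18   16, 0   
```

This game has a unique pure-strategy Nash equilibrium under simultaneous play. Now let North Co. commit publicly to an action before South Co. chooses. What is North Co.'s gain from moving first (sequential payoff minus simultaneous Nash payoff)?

Solve by backward induction (North Co. leads).
- Uptown: BR = Loc4, leader payoff 10.
- Downtown: BR = Loc3, leader payoff 13.
Maximizing over 10, 13, North Co. chooses Downtown. Subgame-perfect outcome: (Downtown, Loc3) with payoffs (13, 20).
For the simultaneous game, intersect best replies.
North Co.'s best replies: Loc1→Downtown; Loc2→Uptown; Loc3→Uptown; Loc4→Uptown; Loc5→Downtown.
South Co.'s best replies: Uptown→Loc4; Downtown→Loc3.
The unique mutual best reply is (Uptown, Loc4), giving (10, 16).
North Co.'s commitment gain: 13 − 10 = 3.

3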